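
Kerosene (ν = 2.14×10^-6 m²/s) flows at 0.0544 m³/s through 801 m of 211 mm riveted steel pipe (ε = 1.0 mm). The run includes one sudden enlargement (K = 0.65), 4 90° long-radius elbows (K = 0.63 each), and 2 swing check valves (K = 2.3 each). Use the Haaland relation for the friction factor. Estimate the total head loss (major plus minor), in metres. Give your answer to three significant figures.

V = 4Q/(πD²) = 1.556 m/s; V²/2g = 0.1234 m
Re = 1.53×10^5, ε/D = 0.00474 → f = 0.03052 (Haaland)
Major: h_f = f(L/D)·V²/2g = 0.03052·3796·0.1234 = 14.29 m
Minor: ΣK = 7.77; h_m = ΣK·V²/2g = 0.9585 m
Total H_L = 14.29 + 0.9585 = 15.25 m

H_L ≈ 15.3 m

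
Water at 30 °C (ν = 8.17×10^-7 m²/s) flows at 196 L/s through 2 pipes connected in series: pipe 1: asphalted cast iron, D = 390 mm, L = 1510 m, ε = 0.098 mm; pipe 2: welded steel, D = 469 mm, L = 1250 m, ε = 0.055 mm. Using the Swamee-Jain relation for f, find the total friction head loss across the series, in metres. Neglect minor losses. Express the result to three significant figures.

H ≈ 10.7 m

Pipe 1: V = 1.641 m/s, Re = 7.83×10^5, ε/D = 2.51×10^-4, f = 0.01550, h_1 = f(L/D)V²/2g = 8.235 m
Pipe 2: V = 1.135 m/s, Re = 6.51×10^5, ε/D = 1.17×10^-4, f = 0.01427, h_2 = f(L/D)V²/2g = 2.496 m
Series → Q common, losses add: H = Σh = 10.73 m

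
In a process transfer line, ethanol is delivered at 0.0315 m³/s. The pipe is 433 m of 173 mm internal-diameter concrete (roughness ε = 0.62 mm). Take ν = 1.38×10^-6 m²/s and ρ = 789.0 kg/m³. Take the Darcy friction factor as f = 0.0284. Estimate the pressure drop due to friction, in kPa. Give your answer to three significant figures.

Δp ≈ 50.4 kPa

V = 4Q/(πD²) = 4·0.0315/(π·0.173²) = 1.340 m/s
h_f = f(L/D)V²/(2g) = 0.02840·(433/0.173)·1.340²/(2·9.81) = 6.506 m
Δp = ρg·h_f = 789.0·9.81·6.506 = 50.36 kPa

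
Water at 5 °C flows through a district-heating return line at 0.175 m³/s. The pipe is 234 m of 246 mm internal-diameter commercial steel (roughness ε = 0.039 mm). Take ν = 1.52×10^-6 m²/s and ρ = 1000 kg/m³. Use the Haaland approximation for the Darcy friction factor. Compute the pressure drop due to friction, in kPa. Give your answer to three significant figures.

Δp ≈ 94.5 kPa

V = 4Q/(πD²) = 4·0.175/(π·0.246²) = 3.682 m/s
Re = VD/ν = 3.682·0.246/1.52×10^-6 = 5.96×10^5 → turbulent
ε/D = 0.039/246 = 1.59×10^-4
Haaland: f = 0.01465
h_f = f(L/D)V²/(2g) = 0.01465·(234/0.246)·3.682²/(2·9.81) = 9.632 m
Δp = ρg·h_f = 1000·9.81·9.632 = 94.49 kPa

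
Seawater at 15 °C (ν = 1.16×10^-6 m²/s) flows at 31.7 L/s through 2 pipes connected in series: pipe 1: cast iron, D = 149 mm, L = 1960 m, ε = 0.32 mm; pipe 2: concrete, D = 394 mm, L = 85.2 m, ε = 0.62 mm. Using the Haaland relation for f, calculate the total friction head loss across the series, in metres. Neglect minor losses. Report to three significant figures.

H ≈ 54.4 m

Pipe 1: V = 1.818 m/s, Re = 2.34×10^5, ε/D = 0.00215, f = 0.02456, h_1 = f(L/D)V²/2g = 54.43 m
Pipe 2: V = 0.2600 m/s, Re = 8.83×10^4, ε/D = 0.00157, f = 0.02400, h_2 = f(L/D)V²/2g = 0.01788 m
Series → Q common, losses add: H = Σh = 54.45 m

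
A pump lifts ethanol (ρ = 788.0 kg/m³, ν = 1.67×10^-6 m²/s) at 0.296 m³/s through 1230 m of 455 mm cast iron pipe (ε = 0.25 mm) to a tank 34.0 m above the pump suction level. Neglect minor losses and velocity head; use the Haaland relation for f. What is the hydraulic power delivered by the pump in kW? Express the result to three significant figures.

V = 4Q/(πD²) = 1.820 m/s; Re = 4.96×10^5; ε/D = 5.49×10^-4; f = 0.01789
h_f = f(L/D)V²/2g = 8.169 m
Total head H = z + h_f = 34.0 + 8.169 = 42.17 m
P_hyd = ρgQH = 788.0·9.81·0.296·42.17 = 96.49 kW

P_hyd ≈ 96.5 kW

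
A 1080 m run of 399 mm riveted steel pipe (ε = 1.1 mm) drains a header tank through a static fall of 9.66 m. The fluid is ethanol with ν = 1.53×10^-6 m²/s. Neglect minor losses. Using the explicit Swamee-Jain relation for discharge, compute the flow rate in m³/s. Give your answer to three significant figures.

Q ≈ 0.206 m³/s

Swamee-Jain (Type II): Q = -0.965·√(gD⁵h_f/L)·ln[ε/(3.7D) + √(3.17ν²L/(gD³h_f))]
√(gD⁵h_f/L) = √(9.81·0.399⁵·9.66/1080) = 0.02979
ε/(3.7D) = 7.45×10^-4; √(3.17ν²L/(gD³h_f)) = 3.65×10^-5
Q = -0.965·0.02979·ln(7.816×10^-4) = 0.2057 m³/s
Check: V = 1.64 m/s, Re = 4.29×10^5, f = 0.02601, h_f = 9.71 m ≈ 9.66 m ✓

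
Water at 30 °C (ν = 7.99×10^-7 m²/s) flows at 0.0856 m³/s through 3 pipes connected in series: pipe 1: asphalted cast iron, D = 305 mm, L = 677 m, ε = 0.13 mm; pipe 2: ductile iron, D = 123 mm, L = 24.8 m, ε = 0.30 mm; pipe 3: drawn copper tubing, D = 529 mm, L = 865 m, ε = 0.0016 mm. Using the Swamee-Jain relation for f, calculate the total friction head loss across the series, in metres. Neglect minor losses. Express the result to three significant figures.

H ≈ 16.2 m

Pipe 1: V = 1.172 m/s, Re = 4.47×10^5, ε/D = 4.26×10^-4, f = 0.01741, h_1 = f(L/D)V²/2g = 2.703 m
Pipe 2: V = 7.204 m/s, Re = 1.11×10^6, ε/D = 0.00244, f = 0.02492, h_2 = f(L/D)V²/2g = 13.29 m
Pipe 3: V = 0.3895 m/s, Re = 2.58×10^5, ε/D = 3.02×10^-6, f = 0.01482, h_3 = f(L/D)V²/2g = 0.1874 m
Series → Q common, losses add: H = Σh = 16.18 m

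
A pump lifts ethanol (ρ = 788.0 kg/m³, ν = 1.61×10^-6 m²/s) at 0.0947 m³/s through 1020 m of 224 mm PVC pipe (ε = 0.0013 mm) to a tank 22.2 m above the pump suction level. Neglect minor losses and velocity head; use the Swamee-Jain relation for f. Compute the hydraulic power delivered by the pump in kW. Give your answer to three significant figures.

V = 4Q/(πD²) = 2.403 m/s; Re = 3.34×10^5; ε/D = 5.80×10^-6; f = 0.01416
h_f = f(L/D)V²/2g = 18.98 m
Total head H = z + h_f = 22.2 + 18.98 = 41.18 m
P_hyd = ρgQH = 788.0·9.81·0.0947·41.18 = 30.14 kW

P_hyd ≈ 30.1 kW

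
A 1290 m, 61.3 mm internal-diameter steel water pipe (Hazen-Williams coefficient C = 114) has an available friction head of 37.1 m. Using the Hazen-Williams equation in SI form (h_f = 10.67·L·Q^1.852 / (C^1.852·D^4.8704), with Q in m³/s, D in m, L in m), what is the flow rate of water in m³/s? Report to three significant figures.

Q ≈ 0.00303 m³/s

Rearranging: Q = [h_f·C^1.852·D^4.8704 / (10.67·L)]^(1/1.852)
Q = [37.1·114^1.852·0.0613^4.8704 / (10.67·1290)]^0.540 = 0.003026 m³/s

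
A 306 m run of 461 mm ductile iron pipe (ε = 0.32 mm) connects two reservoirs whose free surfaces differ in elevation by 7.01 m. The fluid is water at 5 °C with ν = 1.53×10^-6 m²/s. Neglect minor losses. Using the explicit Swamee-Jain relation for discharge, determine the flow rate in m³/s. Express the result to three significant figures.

Swamee-Jain (Type II): Q = -0.965·√(gD⁵h_f/L)·ln[ε/(3.7D) + √(3.17ν²L/(gD³h_f))]
√(gD⁵h_f/L) = √(9.81·0.461⁵·7.01/306) = 0.06840
ε/(3.7D) = 1.88×10^-4; √(3.17ν²L/(gD³h_f)) = 1.84×10^-5
Q = -0.965·0.06840·ln(2.060×10^-4) = 0.5603 m³/s
Check: V = 3.36 m/s, Re = 1.01×10^6, f = 0.01849, h_f = 7.05 m ≈ 7.01 m ✓

Q ≈ 0.560 m³/s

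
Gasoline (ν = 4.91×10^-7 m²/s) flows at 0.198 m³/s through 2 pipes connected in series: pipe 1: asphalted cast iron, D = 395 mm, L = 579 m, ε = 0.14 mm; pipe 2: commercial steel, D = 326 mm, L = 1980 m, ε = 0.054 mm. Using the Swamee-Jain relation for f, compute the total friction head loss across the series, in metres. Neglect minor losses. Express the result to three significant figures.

H ≈ 27.6 m

Pipe 1: V = 1.616 m/s, Re = 1.30×10^6, ε/D = 3.54×10^-4, f = 0.01607, h_1 = f(L/D)V²/2g = 3.135 m
Pipe 2: V = 2.372 m/s, Re = 1.57×10^6, ε/D = 1.66×10^-4, f = 0.01402, h_2 = f(L/D)V²/2g = 24.43 m
Series → Q common, losses add: H = Σh = 27.56 m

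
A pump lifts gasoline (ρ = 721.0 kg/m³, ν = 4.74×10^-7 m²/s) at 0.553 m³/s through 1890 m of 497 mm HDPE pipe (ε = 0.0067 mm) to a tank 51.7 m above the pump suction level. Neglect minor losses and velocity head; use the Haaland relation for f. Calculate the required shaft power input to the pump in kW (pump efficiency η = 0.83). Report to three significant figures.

P_shaft ≈ 320 kW

V = 4Q/(πD²) = 2.851 m/s; Re = 2.99×10^6; ε/D = 1.35×10^-5; f = 0.01024
h_f = f(L/D)V²/2g = 16.12 m
Total head H = z + h_f = 51.7 + 16.12 = 67.82 m
P_hyd = ρgQH = 721.0·9.81·0.553·67.82 = 265.3 kW
P_shaft = P_hyd/η = 265.3/0.83 = 319.6 kW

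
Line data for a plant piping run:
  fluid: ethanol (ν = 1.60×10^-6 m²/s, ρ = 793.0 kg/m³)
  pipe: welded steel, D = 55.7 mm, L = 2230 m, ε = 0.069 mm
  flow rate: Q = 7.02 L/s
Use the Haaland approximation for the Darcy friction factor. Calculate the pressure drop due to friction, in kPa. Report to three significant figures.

V = 4Q/(πD²) = 4·0.00702/(π·0.0557²) = 2.881 m/s
Re = VD/ν = 2.881·0.0557/1.60×10^-6 = 1.00×10^5 → turbulent
ε/D = 0.069/55.7 = 0.00124
Haaland: f = 0.02276
h_f = f(L/D)V²/(2g) = 0.02276·(2230/0.0557)·2.881²/(2·9.81) = 385.4 m
Δp = ρg·h_f = 793.0·9.81·385.4 = 2998 kPa

Δp ≈ 3000 kPa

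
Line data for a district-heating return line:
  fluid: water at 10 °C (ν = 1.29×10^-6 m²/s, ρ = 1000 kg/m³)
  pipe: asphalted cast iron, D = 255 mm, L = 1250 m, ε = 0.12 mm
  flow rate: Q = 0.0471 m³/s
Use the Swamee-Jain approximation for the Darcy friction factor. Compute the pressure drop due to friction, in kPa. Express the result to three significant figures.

V = 4Q/(πD²) = 4·0.0471/(π·0.255²) = 0.9223 m/s
Re = VD/ν = 0.9223·0.255/1.29×10^-6 = 1.82×10^5 → turbulent
ε/D = 0.12/255 = 4.71×10^-4
Swamee-Jain: f = 0.01894
h_f = f(L/D)V²/(2g) = 0.01894·(1250/0.255)·0.9223²/(2·9.81) = 4.026 m
Δp = ρg·h_f = 1000·9.81·4.026 = 39.49 kPa

Δp ≈ 39.5 kPa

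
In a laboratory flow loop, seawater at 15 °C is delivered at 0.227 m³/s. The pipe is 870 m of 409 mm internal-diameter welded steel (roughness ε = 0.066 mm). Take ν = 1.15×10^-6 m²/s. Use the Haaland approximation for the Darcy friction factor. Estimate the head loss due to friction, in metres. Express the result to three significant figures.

V = 4Q/(πD²) = 4·0.227/(π·0.409²) = 1.728 m/s
Re = VD/ν = 1.728·0.409/1.15×10^-6 = 6.14×10^5 → turbulent
ε/D = 0.066/409 = 1.61×10^-4
Haaland: f = 0.01465
h_f = f(L/D)V²/(2g) = 0.01465·(870/0.409)·1.728²/(2·9.81) = 4.741 m

h_f ≈ 4.74 m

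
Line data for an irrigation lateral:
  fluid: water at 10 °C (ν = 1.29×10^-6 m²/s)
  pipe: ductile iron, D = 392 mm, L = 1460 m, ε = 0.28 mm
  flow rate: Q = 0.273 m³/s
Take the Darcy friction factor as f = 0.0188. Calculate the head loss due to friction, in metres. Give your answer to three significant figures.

V = 4Q/(πD²) = 4·0.273/(π·0.392²) = 2.262 m/s
h_f = f(L/D)V²/(2g) = 0.01880·(1460/0.392)·2.262²/(2·9.81) = 18.26 m

h_f ≈ 18.3 m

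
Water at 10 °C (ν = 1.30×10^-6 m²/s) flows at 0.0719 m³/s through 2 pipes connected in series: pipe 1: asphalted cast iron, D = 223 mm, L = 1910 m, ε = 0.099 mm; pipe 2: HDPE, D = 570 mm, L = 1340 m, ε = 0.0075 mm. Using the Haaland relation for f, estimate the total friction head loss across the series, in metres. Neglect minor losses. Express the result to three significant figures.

H ≈ 26.3 m

Pipe 1: V = 1.841 m/s, Re = 3.16×10^5, ε/D = 4.44×10^-4, f = 0.01768, h_1 = f(L/D)V²/2g = 26.15 m
Pipe 2: V = 0.2818 m/s, Re = 1.24×10^5, ε/D = 1.32×10^-5, f = 0.01712, h_2 = f(L/D)V²/2g = 0.1629 m
Series → Q common, losses add: H = Σh = 26.31 m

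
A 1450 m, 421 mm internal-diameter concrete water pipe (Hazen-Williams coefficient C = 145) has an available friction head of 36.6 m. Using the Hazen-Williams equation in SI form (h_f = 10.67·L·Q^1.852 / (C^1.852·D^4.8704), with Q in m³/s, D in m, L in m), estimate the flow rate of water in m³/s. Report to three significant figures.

Rearranging: Q = [h_f·C^1.852·D^4.8704 / (10.67·L)]^(1/1.852)
Q = [36.6·145^1.852·0.421^4.8704 / (10.67·1450)]^0.540 = 0.5693 m³/s

Q ≈ 0.569 m³/s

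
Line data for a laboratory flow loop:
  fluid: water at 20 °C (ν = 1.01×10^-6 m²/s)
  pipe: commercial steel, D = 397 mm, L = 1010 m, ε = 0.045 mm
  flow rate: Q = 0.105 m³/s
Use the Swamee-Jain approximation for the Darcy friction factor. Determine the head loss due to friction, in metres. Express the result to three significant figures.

h_f ≈ 1.43 m

V = 4Q/(πD²) = 4·0.105/(π·0.397²) = 0.8482 m/s
Re = VD/ν = 0.8482·0.397/1.01×10^-6 = 3.33×10^5 → turbulent
ε/D = 0.045/397 = 1.13×10^-4
Swamee-Jain: f = 0.01535
h_f = f(L/D)V²/(2g) = 0.01535·(1010/0.397)·0.8482²/(2·9.81) = 1.432 m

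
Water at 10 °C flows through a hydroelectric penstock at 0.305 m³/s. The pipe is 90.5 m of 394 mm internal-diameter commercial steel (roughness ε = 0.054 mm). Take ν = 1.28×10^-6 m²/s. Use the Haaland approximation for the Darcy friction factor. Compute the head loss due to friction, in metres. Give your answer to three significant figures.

h_f ≈ 1.03 m

V = 4Q/(πD²) = 4·0.305/(π·0.394²) = 2.502 m/s
Re = VD/ν = 2.502·0.394/1.28×10^-6 = 7.70×10^5 → turbulent
ε/D = 0.054/394 = 1.37×10^-4
Haaland: f = 0.01411
h_f = f(L/D)V²/(2g) = 0.01411·(90.5/0.394)·2.502²/(2·9.81) = 1.034 m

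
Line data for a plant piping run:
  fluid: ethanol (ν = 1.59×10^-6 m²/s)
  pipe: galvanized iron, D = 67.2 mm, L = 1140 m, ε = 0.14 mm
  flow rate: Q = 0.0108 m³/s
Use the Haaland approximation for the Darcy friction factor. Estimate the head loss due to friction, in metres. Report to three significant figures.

V = 4Q/(πD²) = 4·0.0108/(π·0.0672²) = 3.045 m/s
Re = VD/ν = 3.045·0.0672/1.59×10^-6 = 1.29×10^5 → turbulent
ε/D = 0.14/67.2 = 0.00208
Haaland: f = 0.02489
h_f = f(L/D)V²/(2g) = 0.02489·(1140/0.0672)·3.045²/(2·9.81) = 199.5 m

h_f ≈ 200 m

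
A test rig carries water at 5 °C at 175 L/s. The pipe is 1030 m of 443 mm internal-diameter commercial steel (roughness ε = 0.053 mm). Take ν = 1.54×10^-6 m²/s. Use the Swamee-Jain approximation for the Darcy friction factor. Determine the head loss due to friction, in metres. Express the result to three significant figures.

h_f ≈ 2.36 m

V = 4Q/(πD²) = 4·0.175/(π·0.443²) = 1.135 m/s
Re = VD/ν = 1.135·0.443/1.54×10^-6 = 3.27×10^5 → turbulent
ε/D = 0.053/443 = 1.20×10^-4
Swamee-Jain: f = 0.01545
h_f = f(L/D)V²/(2g) = 0.01545·(1030/0.443)·1.135²/(2·9.81) = 2.360 m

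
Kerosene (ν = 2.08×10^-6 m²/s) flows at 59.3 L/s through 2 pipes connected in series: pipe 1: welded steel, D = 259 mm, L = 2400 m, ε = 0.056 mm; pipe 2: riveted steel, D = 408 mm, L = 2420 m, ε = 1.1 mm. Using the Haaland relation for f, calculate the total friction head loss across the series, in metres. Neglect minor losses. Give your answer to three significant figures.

Pipe 1: V = 1.126 m/s, Re = 1.40×10^5, ε/D = 2.16×10^-4, f = 0.01784, h_1 = f(L/D)V²/2g = 10.67 m
Pipe 2: V = 0.4536 m/s, Re = 8.90×10^4, ε/D = 0.00270, f = 0.02685, h_2 = f(L/D)V²/2g = 1.670 m
Series → Q common, losses add: H = Σh = 12.34 m

H ≈ 12.3 m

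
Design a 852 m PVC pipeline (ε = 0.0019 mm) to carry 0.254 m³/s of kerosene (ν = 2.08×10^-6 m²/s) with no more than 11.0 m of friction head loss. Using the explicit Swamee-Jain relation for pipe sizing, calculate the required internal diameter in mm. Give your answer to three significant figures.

Swamee-Jain (Type III): D = 0.66·[ε^1.25·(LQ²/(gh_f))^4.75 + ν·Q^9.4·(L/(gh_f))^5.2]^0.04
LQ²/(gh_f) = 0.5094; L/(gh_f) = 7.895
Term 1 = ε^1.25·(…)^4.75 = 2.86×10^-9; Term 2 = ν·Q^9.4·(…)^5.2 = 2.45×10^-7
D = 0.66·(2.86×10^-9 + 2.45×10^-7)^0.04 = 0.3592 m = 359 mm
Check: V = 2.51 m/s, Re = 4.33×10^5, f = 0.01351, h_f = 10.3 m ≈ 11.0 m ✓

D ≈ 359 mm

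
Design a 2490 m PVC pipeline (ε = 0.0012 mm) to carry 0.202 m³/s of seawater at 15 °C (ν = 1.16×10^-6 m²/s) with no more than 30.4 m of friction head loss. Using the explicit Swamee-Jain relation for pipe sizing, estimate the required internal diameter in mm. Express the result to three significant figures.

Swamee-Jain (Type III): D = 0.66·[ε^1.25·(LQ²/(gh_f))^4.75 + ν·Q^9.4·(L/(gh_f))^5.2]^0.04
LQ²/(gh_f) = 0.3407; L/(gh_f) = 8.349
Term 1 = ε^1.25·(…)^4.75 = 2.39×10^-10; Term 2 = ν·Q^9.4·(…)^5.2 = 2.13×10^-8
D = 0.66·(2.39×10^-10 + 2.13×10^-8)^0.04 = 0.3257 m = 326 mm
Check: V = 2.42 m/s, Re = 6.81×10^5, f = 0.01247, h_f = 28.6 m ≈ 30.4 m ✓

D ≈ 326 mm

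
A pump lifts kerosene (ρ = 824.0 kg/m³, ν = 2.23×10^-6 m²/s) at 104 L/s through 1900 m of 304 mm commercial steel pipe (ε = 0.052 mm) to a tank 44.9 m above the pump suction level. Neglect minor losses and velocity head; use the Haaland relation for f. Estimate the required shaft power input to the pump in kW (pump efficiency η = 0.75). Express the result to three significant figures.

P_shaft ≈ 62.6 kW

V = 4Q/(πD²) = 1.433 m/s; Re = 1.95×10^5; ε/D = 1.71×10^-4; f = 0.01673
h_f = f(L/D)V²/2g = 10.94 m
Total head H = z + h_f = 44.9 + 10.94 = 55.84 m
P_hyd = ρgQH = 824.0·9.81·0.104·55.84 = 46.95 kW
P_shaft = P_hyd/η = 46.95/0.75 = 62.60 kW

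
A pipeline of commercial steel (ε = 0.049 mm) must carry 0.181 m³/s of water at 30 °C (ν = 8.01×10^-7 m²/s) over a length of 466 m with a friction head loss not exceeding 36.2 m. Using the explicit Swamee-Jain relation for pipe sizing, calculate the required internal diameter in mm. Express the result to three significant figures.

Swamee-Jain (Type III): D = 0.66·[ε^1.25·(LQ²/(gh_f))^4.75 + ν·Q^9.4·(L/(gh_f))^5.2]^0.04
LQ²/(gh_f) = 0.04299; L/(gh_f) = 1.312
Term 1 = ε^1.25·(…)^4.75 = 1.32×10^-12; Term 2 = ν·Q^9.4·(…)^5.2 = 3.46×10^-13
D = 0.66·(1.32×10^-12 + 3.46×10^-13)^0.04 = 0.2231 m = 223 mm
Check: V = 4.63 m/s, Re = 1.29×10^6, f = 0.01480, h_f = 33.8 m ≈ 36.2 m ✓

D ≈ 223 mm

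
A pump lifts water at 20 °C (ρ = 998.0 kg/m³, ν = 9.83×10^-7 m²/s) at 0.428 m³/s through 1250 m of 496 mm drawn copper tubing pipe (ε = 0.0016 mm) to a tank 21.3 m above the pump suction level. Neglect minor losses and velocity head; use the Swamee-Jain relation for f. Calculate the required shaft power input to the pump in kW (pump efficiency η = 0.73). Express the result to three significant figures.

P_shaft ≈ 164 kW

V = 4Q/(πD²) = 2.215 m/s; Re = 1.12×10^6; ε/D = 3.23×10^-6; f = 0.01148
h_f = f(L/D)V²/2g = 7.235 m
Total head H = z + h_f = 21.3 + 7.235 = 28.54 m
P_hyd = ρgQH = 998.0·9.81·0.428·28.54 = 119.6 kW
P_shaft = P_hyd/η = 119.6/0.73 = 163.8 kW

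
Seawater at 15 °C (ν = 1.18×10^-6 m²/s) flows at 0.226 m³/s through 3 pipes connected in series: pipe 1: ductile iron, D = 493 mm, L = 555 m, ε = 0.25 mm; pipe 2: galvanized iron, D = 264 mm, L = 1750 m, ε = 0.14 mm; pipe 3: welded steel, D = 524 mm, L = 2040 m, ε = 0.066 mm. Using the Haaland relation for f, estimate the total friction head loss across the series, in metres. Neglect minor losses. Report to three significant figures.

H ≈ 105 m

Pipe 1: V = 1.184 m/s, Re = 4.95×10^5, ε/D = 5.07×10^-4, f = 0.01763, h_1 = f(L/D)V²/2g = 1.418 m
Pipe 2: V = 4.129 m/s, Re = 9.24×10^5, ε/D = 5.30×10^-4, f = 0.01741, h_2 = f(L/D)V²/2g = 100.3 m
Pipe 3: V = 1.048 m/s, Re = 4.65×10^5, ε/D = 1.26×10^-4, f = 0.01466, h_3 = f(L/D)V²/2g = 3.195 m
Series → Q common, losses add: H = Σh = 104.9 m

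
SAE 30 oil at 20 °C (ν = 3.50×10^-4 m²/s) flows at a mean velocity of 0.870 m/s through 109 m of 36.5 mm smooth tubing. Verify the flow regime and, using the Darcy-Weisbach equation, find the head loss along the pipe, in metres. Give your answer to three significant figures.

Re = VD/ν = 0.870·0.03650/3.50×10^-4 = 90.7 → laminar (Re < 2300)
f = 64/Re = 0.7054
h_f = f(L/D)V²/(2g) = 0.7054·(109/0.03650)·0.870²/(2·9.81) = 81.27 m

h_f ≈ 81.3 m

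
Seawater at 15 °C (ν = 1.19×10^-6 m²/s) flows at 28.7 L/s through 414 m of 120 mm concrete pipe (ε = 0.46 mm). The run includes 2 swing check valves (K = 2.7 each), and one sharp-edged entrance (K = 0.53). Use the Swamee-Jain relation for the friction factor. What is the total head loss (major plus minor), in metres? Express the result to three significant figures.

V = 4Q/(πD²) = 2.538 m/s; V²/2g = 0.3282 m
Re = 2.56×10^5, ε/D = 0.00383 → f = 0.02867 (Swamee-Jain)
Major: h_f = f(L/D)·V²/2g = 0.02867·3450·0.3282 = 32.46 m
Minor: ΣK = 5.93; h_m = ΣK·V²/2g = 1.946 m
Total H_L = 32.46 + 1.946 = 34.41 m

H_L ≈ 34.4 m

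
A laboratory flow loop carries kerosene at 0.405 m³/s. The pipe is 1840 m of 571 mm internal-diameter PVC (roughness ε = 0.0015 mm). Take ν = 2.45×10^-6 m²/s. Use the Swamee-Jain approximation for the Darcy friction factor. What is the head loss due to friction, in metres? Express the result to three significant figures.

h_f ≈ 5.70 m

V = 4Q/(πD²) = 4·0.405/(π·0.571²) = 1.582 m/s
Re = VD/ν = 1.582·0.571/2.45×10^-6 = 3.69×10^5 → turbulent
ε/D = 0.0015/571 = 2.63×10^-6
Swamee-Jain: f = 0.01387
h_f = f(L/D)V²/(2g) = 0.01387·(1840/0.571)·1.582²/(2·9.81) = 5.698 m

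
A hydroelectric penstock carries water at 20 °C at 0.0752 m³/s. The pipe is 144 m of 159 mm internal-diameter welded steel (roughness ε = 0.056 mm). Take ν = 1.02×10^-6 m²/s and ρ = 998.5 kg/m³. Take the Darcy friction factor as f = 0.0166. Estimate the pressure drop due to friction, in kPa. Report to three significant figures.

Δp ≈ 108 kPa

V = 4Q/(πD²) = 4·0.0752/(π·0.159²) = 3.787 m/s
h_f = f(L/D)V²/(2g) = 0.01660·(144/0.159)·3.787²/(2·9.81) = 10.99 m
Δp = ρg·h_f = 998.5·9.81·10.99 = 107.7 kPa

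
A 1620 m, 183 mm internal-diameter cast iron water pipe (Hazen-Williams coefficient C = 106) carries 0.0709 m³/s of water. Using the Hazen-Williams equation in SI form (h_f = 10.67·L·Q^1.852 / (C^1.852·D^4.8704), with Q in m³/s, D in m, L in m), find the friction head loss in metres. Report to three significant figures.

h_f = 10.67·1620·0.0709^1.852 / (106^1.852·0.183^4.8704) = 89.20 m

h_f ≈ 89.2 m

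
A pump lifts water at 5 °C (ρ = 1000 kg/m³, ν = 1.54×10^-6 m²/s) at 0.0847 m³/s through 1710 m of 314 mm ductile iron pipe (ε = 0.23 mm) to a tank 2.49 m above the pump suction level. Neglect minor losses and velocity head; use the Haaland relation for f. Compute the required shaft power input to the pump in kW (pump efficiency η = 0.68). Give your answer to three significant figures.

V = 4Q/(πD²) = 1.094 m/s; Re = 2.23×10^5; ε/D = 7.32×10^-4; f = 0.01963
h_f = f(L/D)V²/2g = 6.520 m
Total head H = z + h_f = 2.49 + 6.520 = 9.010 m
P_hyd = ρgQH = 1000·9.81·0.0847·9.010 = 7.486 kW
P_shaft = P_hyd/η = 7.486/0.68 = 11.01 kW

P_shaft ≈ 11.0 kW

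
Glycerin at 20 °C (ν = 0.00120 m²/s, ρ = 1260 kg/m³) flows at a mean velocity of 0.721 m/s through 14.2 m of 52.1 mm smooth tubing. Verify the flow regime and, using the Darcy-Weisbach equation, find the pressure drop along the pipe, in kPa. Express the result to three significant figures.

Δp ≈ 182 kPa

Re = VD/ν = 0.721·0.05210/0.00120 = 31.3 → laminar (Re < 2300)
f = 64/Re = 2.045
h_f = f(L/D)V²/(2g) = 2.045·(14.2/0.05210)·0.721²/(2·9.81) = 14.76 m
Δp = ρg·h_f = 1260·9.81·14.76 = 182.5 kPa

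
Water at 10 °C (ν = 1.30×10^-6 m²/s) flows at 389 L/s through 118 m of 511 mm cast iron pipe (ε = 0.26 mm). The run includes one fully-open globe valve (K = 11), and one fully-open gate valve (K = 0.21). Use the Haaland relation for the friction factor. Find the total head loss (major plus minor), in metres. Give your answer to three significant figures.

H_L ≈ 2.79 m

V = 4Q/(πD²) = 1.897 m/s; V²/2g = 0.1834 m
Re = 7.46×10^5, ε/D = 5.09×10^-4 → f = 0.01737 (Haaland)
Major: h_f = f(L/D)·V²/2g = 0.01737·230.9·0.1834 = 0.7357 m
Minor: ΣK = 11.2; h_m = ΣK·V²/2g = 2.056 m
Total H_L = 0.7357 + 2.056 = 2.791 m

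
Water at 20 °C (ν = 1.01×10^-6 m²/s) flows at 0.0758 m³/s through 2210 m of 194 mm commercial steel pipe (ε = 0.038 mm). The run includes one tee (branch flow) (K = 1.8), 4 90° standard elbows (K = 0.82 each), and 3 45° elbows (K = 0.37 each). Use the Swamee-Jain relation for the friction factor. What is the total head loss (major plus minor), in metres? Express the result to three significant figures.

H_L ≈ 61.2 m

V = 4Q/(πD²) = 2.564 m/s; V²/2g = 0.3352 m
Re = 4.93×10^5, ε/D = 1.96×10^-4 → f = 0.01549 (Swamee-Jain)
Major: h_f = f(L/D)·V²/2g = 0.01549·11392·0.3352 = 59.15 m
Minor: ΣK = 6.19; h_m = ΣK·V²/2g = 2.075 m
Total H_L = 59.15 + 2.075 = 61.23 m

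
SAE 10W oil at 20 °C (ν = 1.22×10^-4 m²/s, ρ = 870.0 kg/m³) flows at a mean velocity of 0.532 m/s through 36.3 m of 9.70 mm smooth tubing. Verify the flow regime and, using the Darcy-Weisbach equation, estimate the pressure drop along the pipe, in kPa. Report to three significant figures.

Δp ≈ 697 kPa

Re = VD/ν = 0.532·0.009700/1.22×10^-4 = 42.3 → laminar (Re < 2300)
f = 64/Re = 1.513
h_f = f(L/D)V²/(2g) = 1.513·(36.3/0.009700)·0.532²/(2·9.81) = 81.68 m
Δp = ρg·h_f = 870.0·9.81·81.68 = 697.1 kPa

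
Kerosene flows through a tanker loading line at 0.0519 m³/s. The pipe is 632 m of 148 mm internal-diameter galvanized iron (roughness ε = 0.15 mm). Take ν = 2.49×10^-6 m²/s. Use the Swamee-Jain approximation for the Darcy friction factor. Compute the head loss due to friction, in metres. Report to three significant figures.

h_f ≈ 42.4 m

V = 4Q/(πD²) = 4·0.0519/(π·0.148²) = 3.017 m/s
Re = VD/ν = 3.017·0.148/2.49×10^-6 = 1.79×10^5 → turbulent
ε/D = 0.15/148 = 0.00101
Swamee-Jain: f = 0.02139
h_f = f(L/D)V²/(2g) = 0.02139·(632/0.148)·3.017²/(2·9.81) = 42.37 m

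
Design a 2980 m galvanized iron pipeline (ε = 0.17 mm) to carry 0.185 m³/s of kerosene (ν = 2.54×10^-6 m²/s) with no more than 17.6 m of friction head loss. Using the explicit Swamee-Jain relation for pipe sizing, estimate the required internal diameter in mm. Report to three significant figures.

D ≈ 394 mm

Swamee-Jain (Type III): D = 0.66·[ε^1.25·(LQ²/(gh_f))^4.75 + ν·Q^9.4·(L/(gh_f))^5.2]^0.04
LQ²/(gh_f) = 0.5907; L/(gh_f) = 17.26
Term 1 = ε^1.25·(…)^4.75 = 1.59×10^-6; Term 2 = ν·Q^9.4·(…)^5.2 = 8.89×10^-7
D = 0.66·(1.59×10^-6 + 8.89×10^-7)^0.04 = 0.3939 m = 394 mm
Check: V = 1.52 m/s, Re = 2.35×10^5, f = 0.01829, h_f = 16.3 m ≈ 17.6 m ✓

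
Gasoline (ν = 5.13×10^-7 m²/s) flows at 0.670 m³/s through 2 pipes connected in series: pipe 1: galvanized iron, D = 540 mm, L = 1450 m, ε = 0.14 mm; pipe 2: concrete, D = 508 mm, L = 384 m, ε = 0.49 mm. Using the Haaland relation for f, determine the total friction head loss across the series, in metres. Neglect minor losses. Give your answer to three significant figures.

H ≈ 25.5 m

Pipe 1: V = 2.925 m/s, Re = 3.08×10^6, ε/D = 2.59×10^-4, f = 0.01476, h_1 = f(L/D)V²/2g = 17.28 m
Pipe 2: V = 3.306 m/s, Re = 3.27×10^6, ε/D = 9.65×10^-4, f = 0.01959, h_2 = f(L/D)V²/2g = 8.247 m
Series → Q common, losses add: H = Σh = 25.53 m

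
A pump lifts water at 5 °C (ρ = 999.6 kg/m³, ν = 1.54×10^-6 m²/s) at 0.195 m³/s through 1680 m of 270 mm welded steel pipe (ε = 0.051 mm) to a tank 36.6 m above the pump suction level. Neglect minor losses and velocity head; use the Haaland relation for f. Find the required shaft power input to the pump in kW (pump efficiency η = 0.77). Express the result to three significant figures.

P_shaft ≈ 228 kW

V = 4Q/(πD²) = 3.406 m/s; Re = 5.97×10^5; ε/D = 1.89×10^-4; f = 0.01497
h_f = f(L/D)V²/2g = 55.06 m
Total head H = z + h_f = 36.6 + 55.06 = 91.66 m
P_hyd = ρgQH = 999.6·9.81·0.195·91.66 = 175.3 kW
P_shaft = P_hyd/η = 175.3/0.77 = 227.6 kW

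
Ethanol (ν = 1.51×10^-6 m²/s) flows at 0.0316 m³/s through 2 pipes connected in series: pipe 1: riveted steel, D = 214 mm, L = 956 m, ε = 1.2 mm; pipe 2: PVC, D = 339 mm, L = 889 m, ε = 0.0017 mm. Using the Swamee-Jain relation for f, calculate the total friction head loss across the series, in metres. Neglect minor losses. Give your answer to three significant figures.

H ≈ 6.00 m

Pipe 1: V = 0.8786 m/s, Re = 1.25×10^5, ε/D = 0.00561, f = 0.03238, h_1 = f(L/D)V²/2g = 5.690 m
Pipe 2: V = 0.3501 m/s, Re = 7.86×10^4, ε/D = 5.01×10^-6, f = 0.01882, h_2 = f(L/D)V²/2g = 0.3084 m
Series → Q common, losses add: H = Σh = 5.999 m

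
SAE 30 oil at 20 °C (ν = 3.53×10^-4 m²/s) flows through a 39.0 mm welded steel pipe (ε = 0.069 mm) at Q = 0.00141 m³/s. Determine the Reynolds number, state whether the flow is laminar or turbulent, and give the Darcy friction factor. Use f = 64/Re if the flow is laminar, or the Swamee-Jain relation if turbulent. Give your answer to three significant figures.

V = 4Q/(πD²) = 1.180 m/s
Re = VD/ν = 1.180·0.0390/3.53×10^-4 = 130
Re < 2300 → laminar → f = 64/Re = 0.4908

Re ≈ 130; laminar; f = 64/Re ≈ 0.491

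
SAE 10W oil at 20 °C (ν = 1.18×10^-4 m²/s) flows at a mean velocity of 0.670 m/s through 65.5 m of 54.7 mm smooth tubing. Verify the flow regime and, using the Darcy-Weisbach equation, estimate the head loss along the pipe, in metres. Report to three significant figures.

h_f ≈ 5.65 m

Re = VD/ν = 0.670·0.05470/1.18×10^-4 = 311 → laminar (Re < 2300)
f = 64/Re = 0.2061
h_f = f(L/D)V²/(2g) = 0.2061·(65.5/0.05470)·0.670²/(2·9.81) = 5.646 m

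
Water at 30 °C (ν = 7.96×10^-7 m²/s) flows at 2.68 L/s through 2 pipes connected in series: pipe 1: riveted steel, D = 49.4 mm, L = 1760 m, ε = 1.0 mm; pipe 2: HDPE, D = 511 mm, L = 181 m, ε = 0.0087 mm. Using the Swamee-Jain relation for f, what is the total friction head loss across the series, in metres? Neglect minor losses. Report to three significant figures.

Pipe 1: V = 1.398 m/s, Re = 8.68×10^4, ε/D = 0.0202, f = 0.04956, h_1 = f(L/D)V²/2g = 176.0 m
Pipe 2: V = 0.01307 m/s, Re = 8390, ε/D = 1.70×10^-5, f = 0.03255, h_2 = f(L/D)V²/2g = 1.004×10^-4 m
Series → Q common, losses add: H = Σh = 176.0 m

H ≈ 176 m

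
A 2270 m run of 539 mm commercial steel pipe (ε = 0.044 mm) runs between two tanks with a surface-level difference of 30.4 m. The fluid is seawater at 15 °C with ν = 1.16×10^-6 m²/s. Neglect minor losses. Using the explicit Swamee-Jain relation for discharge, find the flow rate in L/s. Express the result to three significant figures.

Q ≈ 762 L/s

Swamee-Jain (Type II): Q = -0.965·√(gD⁵h_f/L)·ln[ε/(3.7D) + √(3.17ν²L/(gD³h_f))]
√(gD⁵h_f/L) = √(9.81·0.539⁵·30.4/2270) = 0.07731
ε/(3.7D) = 2.21×10^-5; √(3.17ν²L/(gD³h_f)) = 1.44×10^-5
Q = -0.965·0.07731·ln(3.646×10^-5) = 0.7624 m³/s
Check: V = 3.34 m/s, Re = 1.55×10^6, f = 0.01276, h_f = 30.6 m ≈ 30.4 m ✓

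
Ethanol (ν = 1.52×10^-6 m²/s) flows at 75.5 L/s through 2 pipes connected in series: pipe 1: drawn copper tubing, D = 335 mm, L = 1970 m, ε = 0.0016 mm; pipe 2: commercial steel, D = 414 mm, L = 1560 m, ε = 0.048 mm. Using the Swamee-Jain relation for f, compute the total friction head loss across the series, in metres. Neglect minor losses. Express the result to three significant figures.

H ≈ 4.50 m

Pipe 1: V = 0.8566 m/s, Re = 1.89×10^5, ε/D = 4.78×10^-6, f = 0.01575, h_1 = f(L/D)V²/2g = 3.464 m
Pipe 2: V = 0.5609 m/s, Re = 1.53×10^5, ε/D = 1.16×10^-4, f = 0.01723, h_2 = f(L/D)V²/2g = 1.041 m
Series → Q common, losses add: H = Σh = 4.505 m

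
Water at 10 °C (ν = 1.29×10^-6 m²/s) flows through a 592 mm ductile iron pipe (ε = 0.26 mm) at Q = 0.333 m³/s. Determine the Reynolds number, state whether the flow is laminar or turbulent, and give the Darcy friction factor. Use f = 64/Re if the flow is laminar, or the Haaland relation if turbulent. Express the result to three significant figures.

Re ≈ 5.55×10^5; turbulent; f ≈ 0.0171

V = 4Q/(πD²) = 1.210 m/s
Re = VD/ν = 1.210·0.592/1.29×10^-6 = 5.55×10^5
Re > 4000 → turbulent; ε/D = 4.39×10^-4
Haaland: f = 0.01709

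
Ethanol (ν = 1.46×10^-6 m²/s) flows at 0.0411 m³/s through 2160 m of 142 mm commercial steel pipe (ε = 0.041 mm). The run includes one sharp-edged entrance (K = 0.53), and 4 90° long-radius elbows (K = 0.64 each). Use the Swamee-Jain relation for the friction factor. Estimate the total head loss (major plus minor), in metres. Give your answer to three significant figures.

V = 4Q/(πD²) = 2.595 m/s; V²/2g = 0.3433 m
Re = 2.52×10^5, ε/D = 2.89×10^-4 → f = 0.01727 (Swamee-Jain)
Major: h_f = f(L/D)·V²/2g = 0.01727·15211·0.3433 = 90.20 m
Minor: ΣK = 3.09; h_m = ΣK·V²/2g = 1.061 m
Total H_L = 90.20 + 1.061 = 91.26 m

H_L ≈ 91.3 m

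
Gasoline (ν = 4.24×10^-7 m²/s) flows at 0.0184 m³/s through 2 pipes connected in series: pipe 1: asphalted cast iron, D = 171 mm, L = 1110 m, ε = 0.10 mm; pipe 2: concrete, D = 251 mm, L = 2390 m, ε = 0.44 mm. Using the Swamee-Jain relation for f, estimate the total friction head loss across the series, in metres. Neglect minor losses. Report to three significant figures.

H ≈ 5.56 m

Pipe 1: V = 0.8012 m/s, Re = 3.23×10^5, ε/D = 5.85×10^-4, f = 0.01871, h_1 = f(L/D)V²/2g = 3.974 m
Pipe 2: V = 0.3719 m/s, Re = 2.20×10^5, ε/D = 0.00175, f = 0.02368, h_2 = f(L/D)V²/2g = 1.589 m
Series → Q common, losses add: H = Σh = 5.563 m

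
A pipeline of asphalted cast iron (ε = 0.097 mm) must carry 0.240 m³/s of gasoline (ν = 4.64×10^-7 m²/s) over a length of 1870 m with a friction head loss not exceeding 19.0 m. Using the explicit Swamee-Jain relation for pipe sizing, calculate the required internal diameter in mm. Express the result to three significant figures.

Swamee-Jain (Type III): D = 0.66·[ε^1.25·(LQ²/(gh_f))^4.75 + ν·Q^9.4·(L/(gh_f))^5.2]^0.04
LQ²/(gh_f) = 0.5779; L/(gh_f) = 10.03
Term 1 = ε^1.25·(…)^4.75 = 7.12×10^-7; Term 2 = ν·Q^9.4·(…)^5.2 = 1.12×10^-7
D = 0.66·(7.12×10^-7 + 1.12×10^-7)^0.04 = 0.3768 m = 377 mm
Check: V = 2.15 m/s, Re = 1.75×10^6, f = 0.01503, h_f = 17.6 m ≈ 19.0 m ✓

D ≈ 377 mm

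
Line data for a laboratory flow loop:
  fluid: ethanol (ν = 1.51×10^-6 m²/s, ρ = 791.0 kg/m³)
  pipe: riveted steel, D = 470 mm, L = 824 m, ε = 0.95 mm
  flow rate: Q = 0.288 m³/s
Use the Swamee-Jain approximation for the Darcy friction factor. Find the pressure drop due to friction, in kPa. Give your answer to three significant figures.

V = 4Q/(πD²) = 4·0.288/(π·0.470²) = 1.660 m/s
Re = VD/ν = 1.660·0.470/1.51×10^-6 = 5.17×10^5 → turbulent
ε/D = 0.95/470 = 0.00202
Swamee-Jain: f = 0.02395
h_f = f(L/D)V²/(2g) = 0.02395·(824/0.470)·1.660²/(2·9.81) = 5.897 m
Δp = ρg·h_f = 791.0·9.81·5.897 = 45.76 kPa

Δp ≈ 45.8 kPa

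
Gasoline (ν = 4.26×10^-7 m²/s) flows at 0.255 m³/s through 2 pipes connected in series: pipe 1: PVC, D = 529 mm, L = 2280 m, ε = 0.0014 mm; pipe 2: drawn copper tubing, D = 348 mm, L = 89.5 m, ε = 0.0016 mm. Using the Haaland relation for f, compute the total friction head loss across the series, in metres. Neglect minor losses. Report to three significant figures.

Pipe 1: V = 1.160 m/s, Re = 1.44×10^6, ε/D = 2.65×10^-6, f = 0.01096, h_1 = f(L/D)V²/2g = 3.241 m
Pipe 2: V = 2.681 m/s, Re = 2.19×10^6, ε/D = 4.60×10^-6, f = 0.01033, h_2 = f(L/D)V²/2g = 0.9737 m
Series → Q common, losses add: H = Σh = 4.215 m

H ≈ 4.22 m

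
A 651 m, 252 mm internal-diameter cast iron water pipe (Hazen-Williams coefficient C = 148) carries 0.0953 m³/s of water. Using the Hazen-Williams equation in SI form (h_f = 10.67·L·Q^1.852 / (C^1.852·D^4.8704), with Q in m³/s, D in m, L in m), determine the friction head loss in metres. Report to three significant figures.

h_f = 10.67·651·0.0953^1.852 / (148^1.852·0.252^4.8704) = 7.033 m

h_f ≈ 7.03 m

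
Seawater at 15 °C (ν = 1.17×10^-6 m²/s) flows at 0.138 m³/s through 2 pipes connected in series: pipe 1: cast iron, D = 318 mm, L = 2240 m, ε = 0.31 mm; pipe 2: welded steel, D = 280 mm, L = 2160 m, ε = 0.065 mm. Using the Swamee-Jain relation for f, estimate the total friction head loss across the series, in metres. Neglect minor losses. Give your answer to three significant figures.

Pipe 1: V = 1.738 m/s, Re = 4.72×10^5, ε/D = 9.75×10^-4, f = 0.02028, h_1 = f(L/D)V²/2g = 21.98 m
Pipe 2: V = 2.241 m/s, Re = 5.36×10^5, ε/D = 2.32×10^-4, f = 0.01572, h_2 = f(L/D)V²/2g = 31.04 m
Series → Q common, losses add: H = Σh = 53.02 m

H ≈ 53.0 m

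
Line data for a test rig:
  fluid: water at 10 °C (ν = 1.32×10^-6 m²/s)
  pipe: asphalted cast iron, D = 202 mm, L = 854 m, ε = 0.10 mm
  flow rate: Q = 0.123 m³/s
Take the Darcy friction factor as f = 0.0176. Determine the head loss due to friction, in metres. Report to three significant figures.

h_f ≈ 55.9 m

V = 4Q/(πD²) = 4·0.123/(π·0.202²) = 3.838 m/s
h_f = f(L/D)V²/(2g) = 0.01760·(854/0.202)·3.838²/(2·9.81) = 55.87 m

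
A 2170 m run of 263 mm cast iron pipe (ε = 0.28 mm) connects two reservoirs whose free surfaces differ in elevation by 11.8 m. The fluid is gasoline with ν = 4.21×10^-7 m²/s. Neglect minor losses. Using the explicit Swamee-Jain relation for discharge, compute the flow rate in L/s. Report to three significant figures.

Q ≈ 63.8 L/s

Swamee-Jain (Type II): Q = -0.965·√(gD⁵h_f/L)·ln[ε/(3.7D) + √(3.17ν²L/(gD³h_f))]
√(gD⁵h_f/L) = √(9.81·0.263⁵·11.8/2170) = 0.008193
ε/(3.7D) = 2.88×10^-4; √(3.17ν²L/(gD³h_f)) = 2.41×10^-5
Q = -0.965·0.008193·ln(3.118×10^-4) = 0.06383 m³/s
Check: V = 1.17 m/s, Re = 7.34×10^5, f = 0.02044, h_f = 11.9 m ≈ 11.8 m ✓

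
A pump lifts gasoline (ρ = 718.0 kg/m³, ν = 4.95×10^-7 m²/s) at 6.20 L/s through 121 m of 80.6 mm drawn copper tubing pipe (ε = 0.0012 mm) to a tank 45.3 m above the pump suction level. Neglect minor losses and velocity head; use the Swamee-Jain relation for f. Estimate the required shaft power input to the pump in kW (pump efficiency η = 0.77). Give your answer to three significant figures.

P_shaft ≈ 2.67 kW

V = 4Q/(πD²) = 1.215 m/s; Re = 1.98×10^5; ε/D = 1.49×10^-5; f = 0.01570
h_f = f(L/D)V²/2g = 1.774 m
Total head H = z + h_f = 45.3 + 1.774 = 47.07 m
P_hyd = ρgQH = 718.0·9.81·0.00620·47.07 = 2.056 kW
P_shaft = P_hyd/η = 2.056/0.77 = 2.670 kW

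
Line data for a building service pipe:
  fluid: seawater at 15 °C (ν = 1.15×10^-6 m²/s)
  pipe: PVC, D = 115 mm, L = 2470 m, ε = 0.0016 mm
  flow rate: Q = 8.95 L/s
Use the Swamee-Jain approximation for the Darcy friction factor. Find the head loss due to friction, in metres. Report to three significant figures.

V = 4Q/(πD²) = 4·0.00895/(π·0.115²) = 0.8617 m/s
Re = VD/ν = 0.8617·0.115/1.15×10^-6 = 8.62×10^4 → turbulent
ε/D = 0.0016/115 = 1.39×10^-5
Swamee-Jain: f = 0.01851
h_f = f(L/D)V²/(2g) = 0.01851·(2470/0.115)·0.8617²/(2·9.81) = 15.04 m

h_f ≈ 15.0 m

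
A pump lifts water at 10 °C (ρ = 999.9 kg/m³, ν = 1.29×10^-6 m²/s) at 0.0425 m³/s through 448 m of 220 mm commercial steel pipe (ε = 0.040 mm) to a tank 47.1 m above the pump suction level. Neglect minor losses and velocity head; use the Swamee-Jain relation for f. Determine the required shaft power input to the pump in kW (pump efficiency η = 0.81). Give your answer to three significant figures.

V = 4Q/(πD²) = 1.118 m/s; Re = 1.91×10^5; ε/D = 1.82×10^-4; f = 0.01711
h_f = f(L/D)V²/2g = 2.220 m
Total head H = z + h_f = 47.1 + 2.220 = 49.32 m
P_hyd = ρgQH = 999.9·9.81·0.0425·49.32 = 20.56 kW
P_shaft = P_hyd/η = 20.56/0.81 = 25.38 kW

P_shaft ≈ 25.4 kW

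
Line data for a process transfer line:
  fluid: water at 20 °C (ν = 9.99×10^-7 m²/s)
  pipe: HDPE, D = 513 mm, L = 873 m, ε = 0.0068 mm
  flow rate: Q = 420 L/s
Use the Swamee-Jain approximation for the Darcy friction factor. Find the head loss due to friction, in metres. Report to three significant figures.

h_f ≈ 4.25 m

V = 4Q/(πD²) = 4·0.420/(π·0.513²) = 2.032 m/s
Re = VD/ν = 2.032·0.513/9.99×10^-7 = 1.04×10^6 → turbulent
ε/D = 0.0068/513 = 1.33×10^-5
Swamee-Jain: f = 0.01186
h_f = f(L/D)V²/(2g) = 0.01186·(873/0.513)·2.032²/(2·9.81) = 4.246 m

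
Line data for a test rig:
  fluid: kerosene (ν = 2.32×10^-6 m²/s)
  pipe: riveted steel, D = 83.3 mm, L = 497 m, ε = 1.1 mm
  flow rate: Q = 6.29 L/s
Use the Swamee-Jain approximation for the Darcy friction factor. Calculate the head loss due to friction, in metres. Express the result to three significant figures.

h_f ≈ 17.6 m

V = 4Q/(πD²) = 4·0.00629/(π·0.0833²) = 1.154 m/s
Re = VD/ν = 1.154·0.0833/2.32×10^-6 = 4.14×10^4 → turbulent
ε/D = 1.1/83.3 = 0.0132
Swamee-Jain: f = 0.04336
h_f = f(L/D)V²/(2g) = 0.04336·(497/0.0833)·1.154²/(2·9.81) = 17.56 m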